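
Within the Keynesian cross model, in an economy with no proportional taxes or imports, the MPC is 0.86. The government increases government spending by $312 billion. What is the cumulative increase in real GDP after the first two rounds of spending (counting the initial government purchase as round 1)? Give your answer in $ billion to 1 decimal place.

$580.3 billion

Round 1 adds ΔG = $312 billion; each later round is MPC = 0.86 times the previous.
After 2 rounds: 312 + 268.32 = ΔG·(1 − c^2)/(1 − c) = 312 × (1 − 0.7396)/0.14 ≈ $580.3 billion.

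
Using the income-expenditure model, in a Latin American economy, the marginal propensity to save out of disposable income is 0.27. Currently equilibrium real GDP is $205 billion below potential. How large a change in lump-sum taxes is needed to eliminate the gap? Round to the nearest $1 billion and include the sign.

−$76 billion

MPC = 1 − MPS = 1 − 0.27 = 0.73.
Spending multiplier = 1/(1 − MPC) = 1/(1 − 0.73) = 1/0.27 ≈ 3.704.
Tax multiplier = −c·k = −0.73/0.27 ≈ −2.704. Need ΔY = +$205 billion, so ΔT = ΔY/(−c·k) = −(+$205 billion) × 0.27 / 0.73 ≈ −$76 billion.
The government should cut lump-sum taxes by $76 billion.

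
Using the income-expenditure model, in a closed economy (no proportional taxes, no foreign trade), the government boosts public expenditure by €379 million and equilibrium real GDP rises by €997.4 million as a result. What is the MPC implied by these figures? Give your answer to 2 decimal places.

0.62

Implied spending multiplier k = ΔY/ΔG = 997.4/379 ≈ 2.6317.
Since k = 1/(1 − MPC), MPC = 1 − 1/k = 1 − ΔG/ΔY = 1 − 379/997.4 ≈ 0.62.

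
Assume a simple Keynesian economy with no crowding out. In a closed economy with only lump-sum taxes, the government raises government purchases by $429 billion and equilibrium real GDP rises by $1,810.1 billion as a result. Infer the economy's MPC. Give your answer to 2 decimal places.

0.76

Implied spending multiplier k = ΔY/ΔG = 1,810.1/429 ≈ 4.2193.
Since k = 1/(1 − MPC), MPC = 1 − 1/k = 1 − ΔG/ΔY = 1 − 429/1,810.1 ≈ 0.76.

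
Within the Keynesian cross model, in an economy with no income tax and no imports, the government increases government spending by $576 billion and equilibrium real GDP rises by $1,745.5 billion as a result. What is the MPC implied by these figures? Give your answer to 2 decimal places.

0.67

Implied spending multiplier k = ΔY/ΔG = 1,745.5/576 ≈ 3.0304.
Since k = 1/(1 − MPC), MPC = 1 − 1/k = 1 − ΔG/ΔY = 1 − 576/1,745.5 ≈ 0.67.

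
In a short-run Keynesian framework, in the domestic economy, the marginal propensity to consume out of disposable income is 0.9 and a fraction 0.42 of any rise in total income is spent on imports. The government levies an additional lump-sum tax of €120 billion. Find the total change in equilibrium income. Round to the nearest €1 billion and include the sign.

A lump-sum tax change of +€120 billion shifts disposable income by −€120 billion; first-round consumption changes by −c × ΔT = −0.9 × (+€120 billion) = −€108 billion.
Expenditure multiplier = 1/(1 − c + m) = 1/(1 − 0.9 + 0.42) = 1/0.52 ≈ 1.923.
The tax multiplier is −c × k ≈ −1.731, so ΔY = k × (−c·ΔT) = (−€108 billion) / 0.52 ≈ −€208 billion.

−€208 billion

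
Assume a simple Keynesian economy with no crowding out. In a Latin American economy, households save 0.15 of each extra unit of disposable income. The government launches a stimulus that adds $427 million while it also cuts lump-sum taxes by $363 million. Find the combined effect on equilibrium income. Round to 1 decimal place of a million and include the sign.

MPC = 1 − MPS = 1 − 0.15 = 0.85.
Expenditure multiplier = 1/(1 − MPC) = 1/(1 − 0.85) = 1/0.15 ≈ 6.667.
ΔG contributes k·ΔG = (+$427 million) / 0.15 ≈ +$2,846.7 million.
ΔT of −$363 million changes first-round spending by −c·ΔT = +$308.55 million, contributing k·(−c·ΔT) = (+$308.55 million) / 0.15 = +$2,057 million.
Net ΔY = k(ΔG − c·ΔT) = (+$735.55 million) / 0.15 ≈ +$4,903.7 million.

+$4,903.7 million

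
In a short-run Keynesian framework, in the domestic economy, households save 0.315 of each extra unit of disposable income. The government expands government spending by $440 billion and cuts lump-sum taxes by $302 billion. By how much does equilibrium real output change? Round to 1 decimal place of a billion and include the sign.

MPC = 1 − MPS = 1 − 0.315 = 0.685.
Expenditure multiplier = 1/(1 − MPC) = 1/(1 − 0.685) = 1/0.315 ≈ 3.175.
ΔG contributes k·ΔG = (+$440 billion) / 0.315 ≈ +$1,396.8 billion.
ΔT of −$302 billion changes first-round spending by −c·ΔT = +$206.87 billion, contributing k·(−c·ΔT) = (+$206.87 billion) / 0.315 ≈ +$656.7 billion.
Net ΔY = k(ΔG − c·ΔT) = (+$646.87 billion) / 0.315 ≈ +$2,053.6 billion.

+$2,053.6 billion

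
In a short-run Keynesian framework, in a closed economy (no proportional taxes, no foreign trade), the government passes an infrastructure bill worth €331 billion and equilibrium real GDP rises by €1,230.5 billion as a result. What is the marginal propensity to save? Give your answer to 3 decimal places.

0.269

Implied spending multiplier k = ΔY/ΔG = 1,230.5/331 ≈ 3.7175.
Since k = 1/(1 − MPC), MPC = 1 − 1/k = 1 − ΔG/ΔY = 1 − 331/1,230.5 ≈ 0.731.
MPS = 1 − MPC = 0.269.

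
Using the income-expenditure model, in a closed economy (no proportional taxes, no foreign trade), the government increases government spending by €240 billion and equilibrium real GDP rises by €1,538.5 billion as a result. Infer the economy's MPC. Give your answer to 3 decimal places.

0.844

Implied spending multiplier k = ΔY/ΔG = 1,538.5/240 ≈ 6.4104.
Since k = 1/(1 − MPC), MPC = 1 − 1/k = 1 − ΔG/ΔY = 1 − 240/1,538.5 ≈ 0.844.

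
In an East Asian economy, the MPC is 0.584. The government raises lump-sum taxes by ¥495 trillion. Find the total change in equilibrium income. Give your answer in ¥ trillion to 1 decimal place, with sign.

−¥694.9 trillion

A lump-sum tax change of +¥495 trillion shifts disposable income by −¥495 trillion; first-round consumption changes by −c × ΔT = −0.584 × (+¥495 trillion) = −¥289.08 trillion.
Expenditure multiplier = 1/(1 − MPC) = 1/(1 − 0.584) = 1/0.416 ≈ 2.404.
The tax multiplier is −c × k ≈ −1.404, so ΔY = k × (−c·ΔT) = (−¥289.08 trillion) / 0.416 ≈ −¥694.9 trillion.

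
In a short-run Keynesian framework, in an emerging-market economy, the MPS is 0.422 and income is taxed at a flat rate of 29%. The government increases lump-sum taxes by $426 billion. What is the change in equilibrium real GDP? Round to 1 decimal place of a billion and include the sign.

MPC = 1 − MPS = 1 − 0.422 = 0.578.
A lump-sum tax change of +$426 billion shifts disposable income by −$426 billion; first-round consumption changes by −c × ΔT = −0.578 × (+$426 billion) = −$246.228 billion.
Expenditure multiplier = 1/(1 − c(1−t)) = 1/(1 − 0.578×0.71) = 1/0.58962 ≈ 1.696.
The tax multiplier is −c × k ≈ −0.98, so ΔY = k × (−c·ΔT) = (−$246.228 billion) / 0.58962 ≈ −$417.6 billion.

−$417.6 billion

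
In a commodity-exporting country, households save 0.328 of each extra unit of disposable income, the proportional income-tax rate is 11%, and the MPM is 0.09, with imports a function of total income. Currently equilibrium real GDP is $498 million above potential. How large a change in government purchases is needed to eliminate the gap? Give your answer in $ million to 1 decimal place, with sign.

MPC = 1 − MPS = 1 − 0.328 = 0.672.
Spending multiplier = 1/(1 − c(1−t) + m) = 1/(1 − 0.672×0.89 + 0.09) = 1/0.49192 ≈ 2.033.
Need ΔY = −$498 million, so ΔG = ΔY/k = (−$498 million) × 0.49192 ≈ −$245 million.
The government should cut government purchases by $245 million.

−$245.0 million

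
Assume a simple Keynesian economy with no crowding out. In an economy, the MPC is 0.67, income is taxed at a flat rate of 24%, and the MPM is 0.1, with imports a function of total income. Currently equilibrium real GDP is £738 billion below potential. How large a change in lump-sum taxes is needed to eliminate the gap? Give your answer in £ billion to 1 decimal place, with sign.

−£650.8 billion

Spending multiplier = 1/(1 − c(1−t) + m) = 1/(1 − 0.67×0.76 + 0.1) = 1/0.5908 ≈ 1.693.
Tax multiplier = −c·k = −0.67/0.5908 ≈ −1.134. Need ΔY = +£738 billion, so ΔT = ΔY/(−c·k) = −(+£738 billion) × 0.5908 / 0.67 ≈ −£650.8 billion.
The government should cut lump-sum taxes by £650.8 billion.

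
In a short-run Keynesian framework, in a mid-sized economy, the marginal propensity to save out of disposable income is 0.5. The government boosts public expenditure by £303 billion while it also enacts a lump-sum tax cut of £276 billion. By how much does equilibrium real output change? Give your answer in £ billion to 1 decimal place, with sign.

MPC = 1 − MPS = 1 − 0.5 = 0.5.
Expenditure multiplier = 1/(1 − MPC) = 1/(1 − 0.5) = 1/0.5 = 2.
ΔG contributes k·ΔG = (+£303 billion) / 0.5 = +£606 billion.
ΔT of −£276 billion changes first-round spending by −c·ΔT = +£138 billion, contributing k·(−c·ΔT) = (+£138 billion) / 0.5 = +£276 billion.
Net ΔY = k(ΔG − c·ΔT) = (+£441 billion) / 0.5 = +£882 billion.

+£882.0 billion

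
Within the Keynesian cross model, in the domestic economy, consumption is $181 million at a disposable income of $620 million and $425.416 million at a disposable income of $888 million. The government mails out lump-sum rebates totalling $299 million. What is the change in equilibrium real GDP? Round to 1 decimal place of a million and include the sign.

+$3,098.7 million

MPC = ΔC/ΔYd = (425.416 − 181)/(888 − 620) = 244.416/268 = 0.912.
A lump-sum tax change of −$299 million shifts disposable income by +$299 million; first-round consumption changes by −c × ΔT = −0.912 × (−$299 million) = +$272.688 million.
Expenditure multiplier = 1/(1 − MPC) = 1/(1 − 0.912) = 1/0.088 ≈ 11.364.
The tax multiplier is −c × k ≈ −10.364, so ΔY = k × (−c·ΔT) = (+$272.688 million) / 0.088 ≈ +$3,098.7 million.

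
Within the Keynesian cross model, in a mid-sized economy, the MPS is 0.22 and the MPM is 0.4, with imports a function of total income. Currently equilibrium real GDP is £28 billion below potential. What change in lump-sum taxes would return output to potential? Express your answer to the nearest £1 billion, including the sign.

−£22 billion

MPC = 1 − MPS = 1 − 0.22 = 0.78.
Spending multiplier = 1/(1 − c + m) = 1/(1 − 0.78 + 0.4) = 1/0.62 ≈ 1.613.
Tax multiplier = −c·k = −0.78/0.62 ≈ −1.258. Need ΔY = +£28 billion, so ΔT = ΔY/(−c·k) = −(+£28 billion) × 0.62 / 0.78 ≈ −£22 billion.
The government should cut lump-sum taxes by £22 billion.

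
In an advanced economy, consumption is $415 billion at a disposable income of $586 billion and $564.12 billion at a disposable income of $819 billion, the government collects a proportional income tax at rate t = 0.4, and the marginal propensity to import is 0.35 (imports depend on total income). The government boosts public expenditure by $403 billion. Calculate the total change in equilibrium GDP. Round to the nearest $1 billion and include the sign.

MPC = ΔC/ΔYd = (564.12 − 415)/(819 − 586) = 149.12/233 = 0.64.
Government-spending multiplier = 1/(1 − c(1−t) + m) = 1/(1 − 0.64×0.6 + 0.35) = 1/0.966 ≈ 1.035.
ΔY = k × ΔG = (+$403 billion) / 0.966 ≈ +$417 billion.

+$417 billion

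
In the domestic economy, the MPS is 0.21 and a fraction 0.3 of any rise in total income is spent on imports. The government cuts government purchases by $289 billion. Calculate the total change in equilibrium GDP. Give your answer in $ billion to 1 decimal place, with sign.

−$566.7 billion

MPC = 1 − MPS = 1 − 0.21 = 0.79.
Spending multiplier = 1/(1 − c + m) = 1/(1 − 0.79 + 0.3) = 1/0.51 ≈ 1.961.
ΔY = k × ΔG = (−$289 billion) / 0.51 ≈ −$566.7 billion.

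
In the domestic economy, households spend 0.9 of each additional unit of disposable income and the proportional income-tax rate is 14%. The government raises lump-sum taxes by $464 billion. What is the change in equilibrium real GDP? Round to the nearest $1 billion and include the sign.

−$1,848 billion

A lump-sum tax change of +$464 billion shifts disposable income by −$464 billion; first-round consumption changes by −c × ΔT = −0.9 × (+$464 billion) = −$417.6 billion.
Expenditure multiplier = 1/(1 − c(1−t)) = 1/(1 − 0.9×0.86) = 1/0.226 ≈ 4.425.
The tax multiplier is −c × k ≈ −3.982, so ΔY = k × (−c·ΔT) = (−$417.6 billion) / 0.226 ≈ −$1,848 billion.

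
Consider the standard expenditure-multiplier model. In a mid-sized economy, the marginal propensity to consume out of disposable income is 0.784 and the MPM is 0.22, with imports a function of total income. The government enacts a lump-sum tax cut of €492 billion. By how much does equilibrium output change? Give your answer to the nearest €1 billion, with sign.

+€885 billion

A lump-sum tax change of −€492 billion shifts disposable income by +€492 billion; first-round consumption changes by −c × ΔT = −0.784 × (−€492 billion) = +€385.728 billion.
Expenditure multiplier = 1/(1 − c + m) = 1/(1 − 0.784 + 0.22) = 1/0.436 ≈ 2.294.
The tax multiplier is −c × k ≈ −1.798, so ΔY = k × (−c·ΔT) = (+€385.728 billion) / 0.436 ≈ +€885 billion.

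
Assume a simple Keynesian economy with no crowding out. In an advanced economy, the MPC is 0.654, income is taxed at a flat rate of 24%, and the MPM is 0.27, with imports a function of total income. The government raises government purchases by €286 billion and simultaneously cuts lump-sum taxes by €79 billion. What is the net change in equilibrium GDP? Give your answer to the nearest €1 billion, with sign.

+€437 billion

Expenditure multiplier = 1/(1 − c(1−t) + m) = 1/(1 − 0.654×0.76 + 0.27) = 1/0.77296 ≈ 1.294.
ΔG contributes k·ΔG = (+€286 billion) / 0.77296 ≈ +€370 billion.
ΔT of −€79 billion changes first-round spending by −c·ΔT = +€51.666 billion, contributing k·(−c·ΔT) = (+€51.666 billion) / 0.77296 ≈ +€66.8 billion.
Net ΔY = k(ΔG − c·ΔT) = (+€337.666 billion) / 0.77296 ≈ +€437 billion.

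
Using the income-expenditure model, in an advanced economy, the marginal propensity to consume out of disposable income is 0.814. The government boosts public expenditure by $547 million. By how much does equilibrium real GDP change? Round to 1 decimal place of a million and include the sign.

+$2,940.9 million

Expenditure multiplier = 1/(1 − MPC) = 1/(1 − 0.814) = 1/0.186 ≈ 5.376.
ΔY = k × ΔG = (+$547 million) / 0.186 ≈ +$2,940.9 million.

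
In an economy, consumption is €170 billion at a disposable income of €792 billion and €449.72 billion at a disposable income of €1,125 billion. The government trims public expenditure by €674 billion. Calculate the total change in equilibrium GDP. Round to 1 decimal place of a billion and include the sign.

−€4,212.5 billion

MPC = ΔC/ΔYd = (449.72 − 170)/(1,125 − 792) = 279.72/333 = 0.84.
Government-spending multiplier = 1/(1 − MPC) = 1/(1 − 0.84) = 1/0.16 = 6.25.
ΔY = k × ΔG = (−€674 billion) / 0.16 = −€4,212.5 billion.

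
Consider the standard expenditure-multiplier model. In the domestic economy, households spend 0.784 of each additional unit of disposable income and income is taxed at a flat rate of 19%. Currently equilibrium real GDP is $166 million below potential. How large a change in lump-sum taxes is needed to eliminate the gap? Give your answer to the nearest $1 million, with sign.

−$77 million

Spending multiplier = 1/(1 − c(1−t)) = 1/(1 − 0.784×0.81) = 1/0.36496 ≈ 2.74.
Tax multiplier = −c·k = −0.784/0.36496 ≈ −2.148. Need ΔY = +$166 million, so ΔT = ΔY/(−c·k) = −(+$166 million) × 0.36496 / 0.784 ≈ −$77 million.
The government should cut lump-sum taxes by $77 million.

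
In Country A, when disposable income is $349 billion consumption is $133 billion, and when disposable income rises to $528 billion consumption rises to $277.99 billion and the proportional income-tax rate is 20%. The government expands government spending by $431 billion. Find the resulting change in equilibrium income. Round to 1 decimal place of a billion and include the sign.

MPC = ΔC/ΔYd = (277.99 − 133)/(528 − 349) = 144.99/179 = 0.81.
Expenditure multiplier = 1/(1 − c(1−t)) = 1/(1 − 0.81×0.8) = 1/0.352 ≈ 2.841.
ΔY = k × ΔG = (+$431 billion) / 0.352 ≈ +$1,224.4 billion.

+$1,224.4 billion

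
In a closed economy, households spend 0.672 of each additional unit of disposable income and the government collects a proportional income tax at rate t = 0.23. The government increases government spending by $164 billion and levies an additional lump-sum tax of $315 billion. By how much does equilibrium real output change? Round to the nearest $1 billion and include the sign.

−$99 billion

Expenditure multiplier = 1/(1 − c(1−t)) = 1/(1 − 0.672×0.77) = 1/0.48256 ≈ 2.072.
ΔG contributes k·ΔG = (+$164 billion) / 0.48256 ≈ +$339.9 billion.
ΔT of +$315 billion changes first-round spending by −c·ΔT = −$211.68 billion, contributing k·(−c·ΔT) = (−$211.68 billion) / 0.48256 ≈ −$438.7 billion.
Net ΔY = k(ΔG − c·ΔT) = (−$47.68 billion) / 0.48256 ≈ −$99 billion.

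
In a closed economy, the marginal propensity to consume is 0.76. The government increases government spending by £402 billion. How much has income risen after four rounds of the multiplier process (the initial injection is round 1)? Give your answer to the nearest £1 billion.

Round 1 adds ΔG = £402 billion; each later round is MPC = 0.76 times the previous.
After 4 rounds: 402 + 305.52 + 232.1952 + 176.468352 = ΔG·(1 − c^4)/(1 − c) = 402 × (1 − 0.33362176)/0.24 ≈ £1,116 billion.

£1,116 billion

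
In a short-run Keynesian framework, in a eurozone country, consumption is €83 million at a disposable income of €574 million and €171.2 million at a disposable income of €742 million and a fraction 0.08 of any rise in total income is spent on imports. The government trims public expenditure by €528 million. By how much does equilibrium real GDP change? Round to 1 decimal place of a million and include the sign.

−€951.4 million

MPC = ΔC/ΔYd = (171.2 − 83)/(742 − 574) = 88.2/168 = 0.525.
Government-spending multiplier = 1/(1 − c + m) = 1/(1 − 0.525 + 0.08) = 1/0.555 ≈ 1.802.
ΔY = k × ΔG = (−€528 million) / 0.555 ≈ −€951.4 million.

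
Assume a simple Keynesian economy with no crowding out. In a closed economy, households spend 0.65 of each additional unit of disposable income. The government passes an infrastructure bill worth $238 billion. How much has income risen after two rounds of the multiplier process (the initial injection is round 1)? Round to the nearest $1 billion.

$393 billion

Round 1 adds ΔG = $238 billion; each later round is MPC = 0.65 times the previous.
After 2 rounds: 238 + 154.7 = ΔG·(1 − c^2)/(1 − c) = 238 × (1 − 0.4225)/0.35 ≈ $393 billion.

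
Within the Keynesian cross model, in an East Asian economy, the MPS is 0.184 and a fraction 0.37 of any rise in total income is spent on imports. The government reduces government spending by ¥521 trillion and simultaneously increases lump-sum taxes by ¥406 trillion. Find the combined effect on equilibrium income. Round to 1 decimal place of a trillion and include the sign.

−¥1,538.4 trillion

MPC = 1 − MPS = 1 − 0.184 = 0.816.
Expenditure multiplier = 1/(1 − c + m) = 1/(1 − 0.816 + 0.37) = 1/0.554 ≈ 1.805.
ΔG contributes k·ΔG = (−¥521 trillion) / 0.554 ≈ −¥940.4 trillion.
ΔT of +¥406 trillion changes first-round spending by −c·ΔT = −¥331.296 trillion, contributing k·(−c·ΔT) = (−¥331.296 trillion) / 0.554 ≈ −¥598 trillion.
Net ΔY = k(ΔG − c·ΔT) = (−¥852.296 trillion) / 0.554 ≈ −¥1,538.4 trillion.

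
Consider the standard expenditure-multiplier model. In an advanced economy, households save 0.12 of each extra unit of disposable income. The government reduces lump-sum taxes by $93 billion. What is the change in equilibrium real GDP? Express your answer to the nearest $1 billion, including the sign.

+$682 billion

MPC = 1 − MPS = 1 − 0.12 = 0.88.
A lump-sum tax change of −$93 billion shifts disposable income by +$93 billion; first-round consumption changes by −c × ΔT = −0.88 × (−$93 billion) = +$81.84 billion.
Expenditure multiplier = 1/(1 − MPC) = 1/(1 − 0.88) = 1/0.12 ≈ 8.333.
The tax multiplier is −c × k ≈ −7.333, so ΔY = k × (−c·ΔT) = (+$81.84 billion) / 0.12 = +$682 billion.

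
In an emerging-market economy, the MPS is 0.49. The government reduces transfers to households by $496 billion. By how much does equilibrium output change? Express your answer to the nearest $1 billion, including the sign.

−$516 billion

MPC = 1 − MPS = 1 − 0.49 = 0.51.
The transfer change shifts disposable income by −$496 billion, so first-round consumption changes by c·ΔTR = 0.51 × (−$496 billion) = −$252.96 billion.
Expenditure multiplier = 1/(1 − MPC) = 1/(1 − 0.51) = 1/0.49 ≈ 2.041.
The transfer multiplier is c × k ≈ 1.041, so ΔY = k × (c·ΔTR) = (−$252.96 billion) / 0.49 ≈ −$516 billion.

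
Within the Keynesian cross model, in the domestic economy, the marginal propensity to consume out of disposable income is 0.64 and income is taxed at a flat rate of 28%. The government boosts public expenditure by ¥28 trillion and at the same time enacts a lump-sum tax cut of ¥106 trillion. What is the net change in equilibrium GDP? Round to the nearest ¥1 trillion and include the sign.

Expenditure multiplier = 1/(1 − c(1−t)) = 1/(1 − 0.64×0.72) = 1/0.5392 ≈ 1.855.
ΔG contributes k·ΔG = (+¥28 trillion) / 0.5392 ≈ +¥51.9 trillion.
ΔT of −¥106 trillion changes first-round spending by −c·ΔT = +¥67.84 trillion, contributing k·(−c·ΔT) = (+¥67.84 trillion) / 0.5392 ≈ +¥125.8 trillion.
Net ΔY = k(ΔG − c·ΔT) = (+¥95.84 trillion) / 0.5392 ≈ +¥178 trillion.

+¥178 trillion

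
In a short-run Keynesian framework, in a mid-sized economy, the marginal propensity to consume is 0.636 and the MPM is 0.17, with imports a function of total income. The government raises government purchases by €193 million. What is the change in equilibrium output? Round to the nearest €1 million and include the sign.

+€361 million

Government-spending multiplier = 1/(1 − c + m) = 1/(1 − 0.636 + 0.17) = 1/0.534 ≈ 1.873.
ΔY = k × ΔG = (+€193 million) / 0.534 ≈ +€361 million.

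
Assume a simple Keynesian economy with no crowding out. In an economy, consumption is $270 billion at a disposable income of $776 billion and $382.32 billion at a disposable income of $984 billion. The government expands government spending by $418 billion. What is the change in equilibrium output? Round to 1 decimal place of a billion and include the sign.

MPC = ΔC/ΔYd = (382.32 − 270)/(984 − 776) = 112.32/208 = 0.54.
Spending multiplier = 1/(1 − MPC) = 1/(1 − 0.54) = 1/0.46 ≈ 2.174.
ΔY = k × ΔG = (+$418 billion) / 0.46 ≈ +$908.7 billion.

+$908.7 billion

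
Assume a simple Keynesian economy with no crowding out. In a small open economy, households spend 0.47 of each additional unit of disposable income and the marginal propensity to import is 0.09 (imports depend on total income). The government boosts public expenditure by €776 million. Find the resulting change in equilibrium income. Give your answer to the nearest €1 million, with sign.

+€1,252 million

Spending multiplier = 1/(1 − c + m) = 1/(1 − 0.47 + 0.09) = 1/0.62 ≈ 1.613.
ΔY = k × ΔG = (+€776 million) / 0.62 ≈ +€1,252 million.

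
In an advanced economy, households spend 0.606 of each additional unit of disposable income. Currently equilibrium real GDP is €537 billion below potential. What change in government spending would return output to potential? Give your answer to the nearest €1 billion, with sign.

+€212 billion

Spending multiplier = 1/(1 − MPC) = 1/(1 − 0.606) = 1/0.394 ≈ 2.538.
Need ΔY = +€537 billion, so ΔG = ΔY/k = (+€537 billion) × 0.394 ≈ +€212 billion.
The government should increase government spending by €212 billion.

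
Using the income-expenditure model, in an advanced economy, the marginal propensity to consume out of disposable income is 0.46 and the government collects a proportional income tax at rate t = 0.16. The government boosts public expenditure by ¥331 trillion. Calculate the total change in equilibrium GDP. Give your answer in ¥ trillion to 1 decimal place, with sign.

Spending multiplier = 1/(1 − c(1−t)) = 1/(1 − 0.46×0.84) = 1/0.6136 ≈ 1.63.
ΔY = k × ΔG = (+¥331 trillion) / 0.6136 ≈ +¥539.4 trillion.

+¥539.4 trillion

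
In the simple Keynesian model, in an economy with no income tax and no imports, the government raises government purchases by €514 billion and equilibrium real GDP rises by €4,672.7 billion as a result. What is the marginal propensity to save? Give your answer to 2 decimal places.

0.11

Implied spending multiplier k = ΔY/ΔG = 4,672.7/514 ≈ 9.0909.
Since k = 1/(1 − MPC), MPC = 1 − 1/k = 1 − ΔG/ΔY = 1 − 514/4,672.7 ≈ 0.89.
MPS = 1 − MPC = 0.11.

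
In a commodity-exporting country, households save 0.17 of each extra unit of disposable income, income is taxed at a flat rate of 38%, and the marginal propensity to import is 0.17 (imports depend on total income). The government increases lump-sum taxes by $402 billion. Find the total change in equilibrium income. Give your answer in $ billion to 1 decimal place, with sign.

MPC = 1 − MPS = 1 − 0.17 = 0.83.
A lump-sum tax change of +$402 billion shifts disposable income by −$402 billion; first-round consumption changes by −c × ΔT = −0.83 × (+$402 billion) = −$333.66 billion.
Expenditure multiplier = 1/(1 − c(1−t) + m) = 1/(1 − 0.83×0.62 + 0.17) = 1/0.6554 ≈ 1.526.
The tax multiplier is −c × k ≈ −1.266, so ΔY = k × (−c·ΔT) = (−$333.66 billion) / 0.6554 ≈ −$509.1 billion.

−$509.1 billion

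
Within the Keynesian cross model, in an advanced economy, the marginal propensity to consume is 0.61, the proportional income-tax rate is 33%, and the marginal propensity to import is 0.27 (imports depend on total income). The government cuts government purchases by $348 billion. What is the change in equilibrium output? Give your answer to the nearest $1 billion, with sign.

Spending multiplier = 1/(1 − c(1−t) + m) = 1/(1 − 0.61×0.67 + 0.27) = 1/0.8613 ≈ 1.161.
ΔY = k × ΔG = (−$348 billion) / 0.8613 ≈ −$404 billion.

−$404 billion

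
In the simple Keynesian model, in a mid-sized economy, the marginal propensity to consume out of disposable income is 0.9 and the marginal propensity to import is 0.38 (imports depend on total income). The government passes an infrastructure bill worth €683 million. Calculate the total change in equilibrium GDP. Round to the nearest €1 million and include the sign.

+€1,423 million

Expenditure multiplier = 1/(1 − c + m) = 1/(1 − 0.9 + 0.38) = 1/0.48 ≈ 2.083.
ΔY = k × ΔG = (+€683 million) / 0.48 ≈ +€1,423 million.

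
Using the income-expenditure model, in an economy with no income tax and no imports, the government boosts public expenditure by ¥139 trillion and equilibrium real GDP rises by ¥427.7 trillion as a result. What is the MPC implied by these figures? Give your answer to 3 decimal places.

0.675

Implied spending multiplier k = ΔY/ΔG = 427.7/139 ≈ 3.077.
Since k = 1/(1 − MPC), MPC = 1 − 1/k = 1 − ΔG/ΔY = 1 − 139/427.7 ≈ 0.675.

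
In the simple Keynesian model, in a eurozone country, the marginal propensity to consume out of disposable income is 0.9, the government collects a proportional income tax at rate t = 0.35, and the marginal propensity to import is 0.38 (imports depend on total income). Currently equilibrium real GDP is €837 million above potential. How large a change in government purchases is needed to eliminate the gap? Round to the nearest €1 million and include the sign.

−€665 million

Spending multiplier = 1/(1 − c(1−t) + m) = 1/(1 − 0.9×0.65 + 0.38) = 1/0.795 ≈ 1.258.
Need ΔY = −€837 million, so ΔG = ΔY/k = (−€837 million) × 0.795 ≈ −€665 million.
The government should cut government purchases by €665 million.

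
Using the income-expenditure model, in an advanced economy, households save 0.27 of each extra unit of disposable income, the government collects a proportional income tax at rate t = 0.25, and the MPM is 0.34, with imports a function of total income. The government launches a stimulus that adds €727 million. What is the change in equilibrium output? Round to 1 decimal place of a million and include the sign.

MPC = 1 − MPS = 1 − 0.27 = 0.73.
Government-spending multiplier = 1/(1 − c(1−t) + m) = 1/(1 − 0.73×0.75 + 0.34) = 1/0.7925 ≈ 1.262.
ΔY = k × ΔG = (+€727 million) / 0.7925 ≈ +€917.4 million.

+€917.4 million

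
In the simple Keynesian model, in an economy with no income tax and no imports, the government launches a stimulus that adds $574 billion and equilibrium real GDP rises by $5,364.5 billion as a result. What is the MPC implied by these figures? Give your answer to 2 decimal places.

Implied spending multiplier k = ΔY/ΔG = 5,364.5/574 ≈ 9.3458.
Since k = 1/(1 − MPC), MPC = 1 − 1/k = 1 − ΔG/ΔY = 1 − 574/5,364.5 ≈ 0.89.

0.89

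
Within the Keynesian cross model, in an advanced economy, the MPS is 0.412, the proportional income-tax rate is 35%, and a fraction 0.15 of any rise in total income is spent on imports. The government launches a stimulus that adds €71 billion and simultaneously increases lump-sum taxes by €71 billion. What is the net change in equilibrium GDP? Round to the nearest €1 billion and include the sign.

+€38 billion

MPC = 1 − MPS = 1 − 0.412 = 0.588.
Expenditure multiplier = 1/(1 − c(1−t) + m) = 1/(1 − 0.588×0.65 + 0.15) = 1/0.7678 ≈ 1.302.
ΔG contributes k·ΔG = (+€71 billion) / 0.7678 ≈ +€92.5 billion.
ΔT of +€71 billion changes first-round spending by −c·ΔT = −€41.748 billion, contributing k·(−c·ΔT) = (−€41.748 billion) / 0.7678 ≈ −€54.4 billion.
Net ΔY = k(ΔG − c·ΔT) = (+€29.252 billion) / 0.7678 ≈ +€38 billion.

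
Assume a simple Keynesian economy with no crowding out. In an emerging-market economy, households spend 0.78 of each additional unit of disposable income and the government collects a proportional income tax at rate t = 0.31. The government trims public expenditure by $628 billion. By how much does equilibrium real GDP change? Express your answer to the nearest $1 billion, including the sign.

Expenditure multiplier = 1/(1 − c(1−t)) = 1/(1 − 0.78×0.69) = 1/0.4618 ≈ 2.165.
ΔY = k × ΔG = (−$628 billion) / 0.4618 ≈ −$1,360 billion.

−$1,360 billion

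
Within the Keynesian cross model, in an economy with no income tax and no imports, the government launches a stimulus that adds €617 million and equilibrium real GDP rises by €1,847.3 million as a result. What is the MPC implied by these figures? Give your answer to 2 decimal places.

Implied spending multiplier k = ΔY/ΔG = 1,847.3/617 ≈ 2.994.
Since k = 1/(1 − MPC), MPC = 1 − 1/k = 1 − ΔG/ΔY = 1 − 617/1,847.3 ≈ 0.67.

0.67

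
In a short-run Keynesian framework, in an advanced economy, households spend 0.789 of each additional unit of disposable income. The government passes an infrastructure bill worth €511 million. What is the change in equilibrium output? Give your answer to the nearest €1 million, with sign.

+€2,422 million

Government-spending multiplier = 1/(1 − MPC) = 1/(1 − 0.789) = 1/0.211 ≈ 4.739.
ΔY = k × ΔG = (+€511 million) / 0.211 ≈ +€2,422 million.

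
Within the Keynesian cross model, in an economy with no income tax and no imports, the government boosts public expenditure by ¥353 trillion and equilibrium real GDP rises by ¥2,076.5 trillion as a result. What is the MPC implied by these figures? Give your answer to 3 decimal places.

0.830

Implied spending multiplier k = ΔY/ΔG = 2,076.5/353 ≈ 5.8824.
Since k = 1/(1 − MPC), MPC = 1 − 1/k = 1 − ΔG/ΔY = 1 − 353/2,076.5 ≈ 0.830.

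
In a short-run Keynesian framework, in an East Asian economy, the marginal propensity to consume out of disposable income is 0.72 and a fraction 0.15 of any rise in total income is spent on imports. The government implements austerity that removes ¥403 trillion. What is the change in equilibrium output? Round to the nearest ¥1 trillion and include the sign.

−¥937 trillion

Government-spending multiplier = 1/(1 − c + m) = 1/(1 − 0.72 + 0.15) = 1/0.43 ≈ 2.326.
ΔY = k × ΔG = (−¥403 trillion) / 0.43 ≈ −¥937 trillion.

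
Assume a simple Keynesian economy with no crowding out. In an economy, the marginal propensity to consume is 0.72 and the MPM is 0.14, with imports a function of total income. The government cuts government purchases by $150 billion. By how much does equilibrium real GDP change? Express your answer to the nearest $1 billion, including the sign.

Expenditure multiplier = 1/(1 − c + m) = 1/(1 − 0.72 + 0.14) = 1/0.42 ≈ 2.381.
ΔY = k × ΔG = (−$150 billion) / 0.42 ≈ −$357 billion.

−$357 billion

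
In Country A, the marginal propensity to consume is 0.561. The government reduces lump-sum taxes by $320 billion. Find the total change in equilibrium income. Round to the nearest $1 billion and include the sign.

A lump-sum tax change of −$320 billion shifts disposable income by +$320 billion; first-round consumption changes by −c × ΔT = −0.561 × (−$320 billion) = +$179.52 billion.
Expenditure multiplier = 1/(1 − MPC) = 1/(1 − 0.561) = 1/0.439 ≈ 2.278.
The tax multiplier is −c × k ≈ −1.278, so ΔY = k × (−c·ΔT) = (+$179.52 billion) / 0.439 ≈ +$409 billion.

+$409 billion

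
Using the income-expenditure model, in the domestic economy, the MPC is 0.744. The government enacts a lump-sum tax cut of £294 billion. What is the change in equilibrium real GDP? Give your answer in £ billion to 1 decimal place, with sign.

+£854.4 billion

A lump-sum tax change of −£294 billion shifts disposable income by +£294 billion; first-round consumption changes by −c × ΔT = −0.744 × (−£294 billion) = +£218.736 billion.
Expenditure multiplier = 1/(1 − MPC) = 1/(1 − 0.744) = 1/0.256 ≈ 3.906.
The tax multiplier is −c × k ≈ −2.906, so ΔY = k × (−c·ΔT) = (+£218.736 billion) / 0.256 ≈ +£854.4 billion.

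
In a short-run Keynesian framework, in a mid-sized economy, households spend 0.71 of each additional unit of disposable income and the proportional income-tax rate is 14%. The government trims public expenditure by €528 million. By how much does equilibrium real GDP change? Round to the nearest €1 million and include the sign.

−€1,356 million

Government-spending multiplier = 1/(1 − c(1−t)) = 1/(1 − 0.71×0.86) = 1/0.3894 ≈ 2.568.
ΔY = k × ΔG = (−€528 million) / 0.3894 ≈ −€1,356 million.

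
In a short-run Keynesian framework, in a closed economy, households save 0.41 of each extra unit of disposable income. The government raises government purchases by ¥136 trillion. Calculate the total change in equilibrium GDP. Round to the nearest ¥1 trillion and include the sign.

+¥332 trillion

MPC = 1 − MPS = 1 − 0.41 = 0.59.
Expenditure multiplier = 1/(1 − MPC) = 1/(1 − 0.59) = 1/0.41 ≈ 2.439.
ΔY = k × ΔG = (+¥136 trillion) / 0.41 ≈ +¥332 trillion.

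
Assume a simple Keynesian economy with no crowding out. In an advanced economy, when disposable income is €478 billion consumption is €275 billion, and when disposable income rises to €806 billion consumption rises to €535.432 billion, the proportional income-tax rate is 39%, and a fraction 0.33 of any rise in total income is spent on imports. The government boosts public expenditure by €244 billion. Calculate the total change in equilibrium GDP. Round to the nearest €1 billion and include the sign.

+€289 billion

MPC = ΔC/ΔYd = (535.432 − 275)/(806 − 478) = 260.432/328 = 0.794.
Spending multiplier = 1/(1 − c(1−t) + m) = 1/(1 − 0.794×0.61 + 0.33) = 1/0.84566 ≈ 1.183.
ΔY = k × ΔG = (+€244 billion) / 0.84566 ≈ +€289 billion.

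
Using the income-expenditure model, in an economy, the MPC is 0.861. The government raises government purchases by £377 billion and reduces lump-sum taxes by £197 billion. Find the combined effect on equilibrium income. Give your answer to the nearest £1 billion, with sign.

+£3,932 billion

Expenditure multiplier = 1/(1 − MPC) = 1/(1 − 0.861) = 1/0.139 ≈ 7.194.
ΔG contributes k·ΔG = (+£377 billion) / 0.139 ≈ +£2,712.2 billion.
ΔT of −£197 billion changes first-round spending by −c·ΔT = +£169.617 billion, contributing k·(−c·ΔT) = (+£169.617 billion) / 0.139 ≈ +£1,220.3 billion.
Net ΔY = k(ΔG − c·ΔT) = (+£546.617 billion) / 0.139 ≈ +£3,932 billion.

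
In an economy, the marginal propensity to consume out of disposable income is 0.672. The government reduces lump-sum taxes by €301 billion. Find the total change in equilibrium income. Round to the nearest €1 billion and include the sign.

+€617 billion

A lump-sum tax change of −€301 billion shifts disposable income by +€301 billion; first-round consumption changes by −c × ΔT = −0.672 × (−€301 billion) = +€202.272 billion.
Expenditure multiplier = 1/(1 − MPC) = 1/(1 − 0.672) = 1/0.328 ≈ 3.049.
The tax multiplier is −c × k ≈ −2.049, so ΔY = k × (−c·ΔT) = (+€202.272 billion) / 0.328 ≈ +€617 billion.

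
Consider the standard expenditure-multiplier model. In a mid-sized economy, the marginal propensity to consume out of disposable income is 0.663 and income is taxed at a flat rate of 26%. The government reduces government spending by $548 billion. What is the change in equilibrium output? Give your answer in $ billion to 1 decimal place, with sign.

Spending multiplier = 1/(1 − c(1−t)) = 1/(1 − 0.663×0.74) = 1/0.50938 ≈ 1.963.
ΔY = k × ΔG = (−$548 billion) / 0.50938 ≈ −$1,075.8 billion.

−$1,075.8 billion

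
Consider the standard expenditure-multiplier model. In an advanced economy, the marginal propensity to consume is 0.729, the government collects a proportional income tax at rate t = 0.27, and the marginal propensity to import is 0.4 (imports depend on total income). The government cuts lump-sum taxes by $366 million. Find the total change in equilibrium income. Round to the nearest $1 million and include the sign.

+$307 million

A lump-sum tax change of −$366 million shifts disposable income by +$366 million; first-round consumption changes by −c × ΔT = −0.729 × (−$366 million) = +$266.814 million.
Expenditure multiplier = 1/(1 − c(1−t) + m) = 1/(1 − 0.729×0.73 + 0.4) = 1/0.86783 ≈ 1.152.
The tax multiplier is −c × k ≈ −0.84, so ΔY = k × (−c·ΔT) = (+$266.814 million) / 0.86783 ≈ +$307 million.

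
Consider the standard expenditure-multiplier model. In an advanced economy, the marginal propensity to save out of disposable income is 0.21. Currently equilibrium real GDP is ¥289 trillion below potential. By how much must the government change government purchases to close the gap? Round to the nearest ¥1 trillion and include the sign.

+¥61 trillion

MPC = 1 − MPS = 1 − 0.21 = 0.79.
Spending multiplier = 1/(1 − MPC) = 1/(1 − 0.79) = 1/0.21 ≈ 4.762.
Need ΔY = +¥289 trillion, so ΔG = ΔY/k = (+¥289 trillion) × 0.21 ≈ +¥61 trillion.
The government should increase government purchases by ¥61 trillion.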